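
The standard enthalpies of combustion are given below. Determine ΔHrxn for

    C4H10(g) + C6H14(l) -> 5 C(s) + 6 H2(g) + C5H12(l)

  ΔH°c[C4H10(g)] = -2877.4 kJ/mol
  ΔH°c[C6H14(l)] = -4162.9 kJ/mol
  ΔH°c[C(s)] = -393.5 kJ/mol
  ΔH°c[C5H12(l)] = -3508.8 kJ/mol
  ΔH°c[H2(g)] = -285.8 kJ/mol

ΔHrxn = 150.8 kJ/mol

With combustion enthalpies, reactants minus products:
= [1·(-2877.4) + 1·(-4162.9)] − [5·(-393.5) + 6·(-285.8) + 1·(-3508.8)]
= 150.8 kJ/mol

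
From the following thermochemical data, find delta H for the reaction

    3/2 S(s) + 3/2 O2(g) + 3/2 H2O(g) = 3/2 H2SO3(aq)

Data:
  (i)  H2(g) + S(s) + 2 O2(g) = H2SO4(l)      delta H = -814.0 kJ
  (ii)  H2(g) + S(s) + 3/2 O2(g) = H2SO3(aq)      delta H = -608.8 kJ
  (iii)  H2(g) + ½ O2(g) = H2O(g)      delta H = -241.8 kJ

delta H = -550.5 kJ

(i): not needed.
(ii) × 3/2: (3/2)·(-608.8) = -913.2 kJ
(iii) reversed and × 3/2: (-3/2)·(-241.8) = +362.7 kJ
delta H = (-913.2) + (+362.7) = -550.5 kJ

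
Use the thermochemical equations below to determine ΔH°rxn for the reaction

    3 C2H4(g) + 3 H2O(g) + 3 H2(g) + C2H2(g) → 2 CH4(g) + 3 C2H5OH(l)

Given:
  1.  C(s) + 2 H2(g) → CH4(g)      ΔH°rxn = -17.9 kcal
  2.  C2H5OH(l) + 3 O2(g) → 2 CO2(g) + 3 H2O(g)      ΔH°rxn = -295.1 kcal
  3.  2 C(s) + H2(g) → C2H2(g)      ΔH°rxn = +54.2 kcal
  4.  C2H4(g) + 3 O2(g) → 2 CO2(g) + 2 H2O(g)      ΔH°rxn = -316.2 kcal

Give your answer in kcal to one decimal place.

eq. 1 × 2 (scale by 2 for the 2 CH4(g)): (2)·(-17.9) = -35.8 kcal
eq. 2 reversed and × 3 (C2H5OH(l) must end up as a product; scale by 3 for the 3 C2H5OH(l)): (-3)·(-295.1) = +885.3 kcal
eq. 3 reversed (C2H2(g) must end up as a reactant): -54.2 kcal
eq. 4 × 3 (×3 to match 3 C2H4(g) in the target): (3)·(-316.2) = -948.6 kcal
Summing the manipulated equations, ΔH°rxn = (-35.8) + (+885.3) + (-54.2) + (-948.6) = -153.3 kcal

ΔH°rxn = -153.3 kcal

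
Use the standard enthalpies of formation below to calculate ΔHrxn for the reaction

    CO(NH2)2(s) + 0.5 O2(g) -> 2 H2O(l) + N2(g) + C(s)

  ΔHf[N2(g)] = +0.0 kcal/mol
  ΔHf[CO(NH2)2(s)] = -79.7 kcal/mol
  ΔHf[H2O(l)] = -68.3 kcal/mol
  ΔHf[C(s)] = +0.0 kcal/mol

ΔHrxn = -56.9 kcal/mol

Products: 2·(-68.3) + 1·(+0.0) + 1·(+0.0) = -136.6
Reactants: 1·(-79.7) + 1/2·(+0.0) = -79.7
ΔHrxn = (-136.6) − (-79.7) = -56.9 kcal/mol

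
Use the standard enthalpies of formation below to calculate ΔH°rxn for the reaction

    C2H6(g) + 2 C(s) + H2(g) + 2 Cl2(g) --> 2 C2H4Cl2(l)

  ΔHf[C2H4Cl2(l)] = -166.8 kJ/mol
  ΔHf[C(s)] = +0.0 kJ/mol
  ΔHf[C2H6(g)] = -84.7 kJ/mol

Products: 2·(-166.8) = -333.6
Reactants: 1·(-84.7) + 2·(+0.0) + 1·(+0.0) + 2·(+0.0) = -84.7
ΔH°rxn = (-333.6) − (-84.7) = -248.9 kJ/mol

ΔH°rxn = -248.9 kJ/mol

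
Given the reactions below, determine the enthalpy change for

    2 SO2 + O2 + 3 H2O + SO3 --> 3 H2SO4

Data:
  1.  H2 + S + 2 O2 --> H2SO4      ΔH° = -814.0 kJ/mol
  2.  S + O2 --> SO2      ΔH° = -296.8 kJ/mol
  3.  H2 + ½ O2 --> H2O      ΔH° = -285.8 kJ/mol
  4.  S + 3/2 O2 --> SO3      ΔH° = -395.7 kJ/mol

eq. 1 × 3 (scale by 3 for the 3 H2SO4): (3)·(-814.0) = -2442.0 kJ/mol
eq. 2 reversed and × 2 (reverse to put SO2 on the reactant side; scale by 2 for the 2 SO2): (-2)·(-296.8) = +593.6 kJ/mol
eq. 3 reversed and × 3 (H2O must end up as a reactant; ×3 to match 3 H2O in the target): (-3)·(-285.8) = +857.4 kJ/mol
eq. 4 reversed (SO3 must end up as a reactant): +395.7 kJ/mol
Since enthalpy is a state function, ΔH° = (-2442.0) + (+593.6) + (+857.4) + (+395.7) = -595.3 kJ/mol

ΔH° = -595.3 kJ/mol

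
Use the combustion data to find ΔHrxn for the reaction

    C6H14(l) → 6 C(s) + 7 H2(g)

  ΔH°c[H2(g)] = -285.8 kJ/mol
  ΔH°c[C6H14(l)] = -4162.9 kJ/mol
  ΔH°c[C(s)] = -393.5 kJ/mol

ΔHrxn = 198.7 kJ/mol

With combustion enthalpies, reactants minus products:
= [1·(-4162.9)] − [6·(-393.5) + 7·(-285.8)]
= 198.7 kJ/mol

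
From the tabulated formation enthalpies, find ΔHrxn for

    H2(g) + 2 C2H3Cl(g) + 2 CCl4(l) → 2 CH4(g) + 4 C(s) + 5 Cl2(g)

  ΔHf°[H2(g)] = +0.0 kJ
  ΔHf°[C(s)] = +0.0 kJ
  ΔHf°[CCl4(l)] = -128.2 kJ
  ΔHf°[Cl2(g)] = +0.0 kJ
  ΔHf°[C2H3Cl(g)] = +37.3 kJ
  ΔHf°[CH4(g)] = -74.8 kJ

Products: 2·(-74.8) + 4·(+0.0) + 5·(+0.0) = -149.6
Reactants: 1·(+0.0) + 2·(+37.3) + 2·(-128.2) = -181.8
ΔHrxn = (-149.6) − (-181.8) = 32.2 kJ

ΔHrxn = 32.2 kJ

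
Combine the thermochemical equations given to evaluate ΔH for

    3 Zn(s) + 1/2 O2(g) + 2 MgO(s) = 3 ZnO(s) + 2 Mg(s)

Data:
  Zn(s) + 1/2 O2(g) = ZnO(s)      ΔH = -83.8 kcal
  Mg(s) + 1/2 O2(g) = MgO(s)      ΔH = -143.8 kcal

ΔH = 36.2 kcal

equation 1 × 3: (3)·(-83.8) = -251.4 kcal
equation 2 reversed and × 2: (-2)·(-143.8) = +287.6 kcal
ΔH = (-251.4) + (+287.6) = 36.2 kcal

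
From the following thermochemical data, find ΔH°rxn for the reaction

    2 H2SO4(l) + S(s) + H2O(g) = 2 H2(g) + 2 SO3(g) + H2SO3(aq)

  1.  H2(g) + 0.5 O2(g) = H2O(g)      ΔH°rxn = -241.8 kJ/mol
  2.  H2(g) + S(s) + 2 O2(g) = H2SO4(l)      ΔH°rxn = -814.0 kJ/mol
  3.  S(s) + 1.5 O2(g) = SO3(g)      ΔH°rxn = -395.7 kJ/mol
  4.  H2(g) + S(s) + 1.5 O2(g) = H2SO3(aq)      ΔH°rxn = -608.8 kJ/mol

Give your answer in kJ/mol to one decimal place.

ΔH°rxn = 469.6 kJ/mol

eq. 1 reversed: +241.8 kJ/mol
eq. 2 reversed and × 2: (-2)·(-814.0) = +1628.0 kJ/mol
eq. 3 × 2: (2)·(-395.7) = -791.4 kJ/mol
eq. 4 as written: -608.8 kJ/mol
Since enthalpy is a state function, ΔH°rxn = (-1)·(-241.8) + (-2)·(-814.0) + (2)·(-395.7) + (1)·(-608.8) = 469.6 kJ/mol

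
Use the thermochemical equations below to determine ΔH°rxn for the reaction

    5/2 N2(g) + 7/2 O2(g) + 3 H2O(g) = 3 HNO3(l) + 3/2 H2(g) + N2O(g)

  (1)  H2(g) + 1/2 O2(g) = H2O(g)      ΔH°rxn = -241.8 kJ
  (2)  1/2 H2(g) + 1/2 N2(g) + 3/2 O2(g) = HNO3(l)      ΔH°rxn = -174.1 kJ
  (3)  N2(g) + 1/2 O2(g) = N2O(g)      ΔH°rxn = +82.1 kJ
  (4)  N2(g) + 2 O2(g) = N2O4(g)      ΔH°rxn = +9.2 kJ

(1) reversed and × 3: (-3)·(-241.8) = +725.4 kJ
(2) × 3: (3)·(-174.1) = -522.3 kJ
(3) as written: +82.1 kJ
(4): not needed.
ΔH°rxn = (-3)·(-241.8) + (3)·(-174.1) + (1)·(+82.1) = 285.2 kJ

ΔH°rxn = 285.2 kJ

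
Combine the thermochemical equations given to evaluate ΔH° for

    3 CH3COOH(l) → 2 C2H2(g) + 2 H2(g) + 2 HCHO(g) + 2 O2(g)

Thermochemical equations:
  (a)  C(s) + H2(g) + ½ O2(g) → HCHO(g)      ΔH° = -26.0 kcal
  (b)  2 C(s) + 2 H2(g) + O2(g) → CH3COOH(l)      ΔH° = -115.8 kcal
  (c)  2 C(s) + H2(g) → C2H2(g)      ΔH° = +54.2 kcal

ΔH° = 403.8 kcal

(a) × 2 (×2 to match 2 HCHO(g) in the target): (2)·(-26.0) = -52.0 kcal
(b) reversed and × 3 (reverse to put CH3COOH(l) on the reactant side; scale by 3 for the 3 CH3COOH(l)): (-3)·(-115.8) = +347.4 kcal
(c) × 2 (×2 to match 2 C2H2(g) in the target): (2)·(+54.2) = +108.4 kcal
By Hess's law, ΔH° = (-52.0) + (+347.4) + (+108.4) = 403.8 kcal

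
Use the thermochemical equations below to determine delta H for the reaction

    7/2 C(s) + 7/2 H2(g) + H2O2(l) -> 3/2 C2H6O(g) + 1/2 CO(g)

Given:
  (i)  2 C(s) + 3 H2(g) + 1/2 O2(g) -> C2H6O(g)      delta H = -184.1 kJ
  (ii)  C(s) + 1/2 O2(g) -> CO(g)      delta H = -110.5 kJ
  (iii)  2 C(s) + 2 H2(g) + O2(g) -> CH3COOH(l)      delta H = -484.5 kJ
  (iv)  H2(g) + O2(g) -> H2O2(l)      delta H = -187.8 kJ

delta H = -143.6 kJ

(i) × 3/2: (3/2)·(-184.1) = -276.15 kJ
(ii) × 1/2: (1/2)·(-110.5) = -55.25 kJ
(iii): not needed.
(iv) reversed: +187.8 kJ
Combining the equations, delta H = (-276.15) + (-55.25) + (+187.8) = -143.6 kJ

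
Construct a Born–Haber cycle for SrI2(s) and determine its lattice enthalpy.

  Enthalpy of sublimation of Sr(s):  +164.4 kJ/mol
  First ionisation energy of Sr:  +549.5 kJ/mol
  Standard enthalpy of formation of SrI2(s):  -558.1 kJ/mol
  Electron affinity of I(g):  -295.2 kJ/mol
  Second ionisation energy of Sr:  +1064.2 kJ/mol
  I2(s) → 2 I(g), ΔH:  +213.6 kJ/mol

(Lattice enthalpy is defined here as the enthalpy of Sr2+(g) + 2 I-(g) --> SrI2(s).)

ΔHf° = 1·ΔHsub + 1·(ΣIE) + 1·D(I2) + 2·EA + U
-558.1 = 1·(+164.4) + 1·(+1613.7) + 1·(+213.6) + 2·(-295.2) + U
U = -558.1 − (+1401.3) = -1959.4 kJ/mol

U = -1959.4 kJ/mol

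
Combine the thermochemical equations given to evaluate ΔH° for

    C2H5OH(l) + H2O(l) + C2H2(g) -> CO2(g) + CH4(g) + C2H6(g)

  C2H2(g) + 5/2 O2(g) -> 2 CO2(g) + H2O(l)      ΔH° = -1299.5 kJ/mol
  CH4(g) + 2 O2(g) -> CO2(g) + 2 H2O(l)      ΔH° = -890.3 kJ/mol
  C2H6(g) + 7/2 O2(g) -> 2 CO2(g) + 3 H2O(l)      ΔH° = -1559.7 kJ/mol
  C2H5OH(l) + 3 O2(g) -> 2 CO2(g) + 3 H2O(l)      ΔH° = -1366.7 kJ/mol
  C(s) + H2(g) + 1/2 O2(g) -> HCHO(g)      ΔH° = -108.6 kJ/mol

ΔH° = -216.2 kJ/mol

equation 1 as written: -1299.5 kJ/mol
equation 2 reversed: +890.3 kJ/mol
equation 3 reversed: +1559.7 kJ/mol
equation 4 as written: -1366.7 kJ/mol
equation 5: not needed.
Summing the manipulated equations, ΔH° = (1)·(-1299.5) + (-1)·(-890.3) + (-1)·(-1559.7) + (1)·(-1366.7) = -216.2 kJ/mol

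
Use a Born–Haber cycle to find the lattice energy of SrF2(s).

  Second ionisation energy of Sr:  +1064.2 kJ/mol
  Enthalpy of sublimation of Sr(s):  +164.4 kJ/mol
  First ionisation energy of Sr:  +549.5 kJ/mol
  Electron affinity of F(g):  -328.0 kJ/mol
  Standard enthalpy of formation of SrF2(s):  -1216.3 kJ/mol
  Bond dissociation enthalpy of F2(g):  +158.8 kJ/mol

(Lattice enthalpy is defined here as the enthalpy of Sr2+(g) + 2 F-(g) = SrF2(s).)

ΔHf° = 1·ΔHsub + 1·(ΣIE) + 1·D(F2) + 2·EA + U
-1216.3 = 1·(+164.4) + 1·(+1613.7) + 1·(+158.8) + 2·(-328.0) + U
U = -1216.3 − (+1280.9) = -2497.2 kJ/mol

U = -2497.2 kJ/mol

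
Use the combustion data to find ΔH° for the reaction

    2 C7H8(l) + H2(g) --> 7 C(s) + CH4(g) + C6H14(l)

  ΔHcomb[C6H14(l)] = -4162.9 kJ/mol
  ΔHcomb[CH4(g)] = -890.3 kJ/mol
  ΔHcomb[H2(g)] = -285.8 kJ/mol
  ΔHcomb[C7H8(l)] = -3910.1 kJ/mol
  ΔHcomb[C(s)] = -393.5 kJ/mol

ΔH° = -298.3 kJ/mol

Using ΔH = Σ nΔHc°(reactants) − Σ nΔHc°(products):
= [2·(-3910.1) + 1·(-285.8)] − [7·(-393.5) + 1·(-890.3) + 1·(-4162.9)]
= -298.3 kJ/mol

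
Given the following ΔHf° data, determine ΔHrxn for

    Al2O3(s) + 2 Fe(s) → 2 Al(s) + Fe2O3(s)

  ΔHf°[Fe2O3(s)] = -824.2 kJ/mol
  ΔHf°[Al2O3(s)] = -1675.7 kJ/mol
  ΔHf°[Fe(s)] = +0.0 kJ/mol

ΔHrxn = 851.5 kJ/mol

ΔH°rxn = Σ nΔHf°(products) − Σ nΔHf°(reactants).
Products: 2·(+0.0) + 1·(-824.2) = -824.2
Reactants: 1·(-1675.7) + 2·(+0.0) = -1675.7
ΔHrxn = (-824.2) − (-1675.7) = 851.5 kJ/mol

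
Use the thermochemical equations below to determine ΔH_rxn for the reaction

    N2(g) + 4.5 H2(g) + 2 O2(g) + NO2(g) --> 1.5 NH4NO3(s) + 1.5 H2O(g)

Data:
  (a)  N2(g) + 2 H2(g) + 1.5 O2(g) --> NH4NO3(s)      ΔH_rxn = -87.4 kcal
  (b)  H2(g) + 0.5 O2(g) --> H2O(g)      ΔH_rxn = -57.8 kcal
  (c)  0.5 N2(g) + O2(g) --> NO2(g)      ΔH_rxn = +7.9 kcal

ΔH_rxn = -225.7 kcal

(a) × 3/2 (scale by 3/2 for the 3/2 NH4NO3(s)): (3/2)·(-87.4) = -131.1 kcal
(b) × 3/2 (scale by 3/2 for the 3/2 H2O(g)): (3/2)·(-57.8) = -86.7 kcal
(c) reversed (reverse to put NO2(g) on the reactant side): -7.9 kcal
ΔH_rxn = (-131.1) + (-86.7) + (-7.9) = -225.7 kcal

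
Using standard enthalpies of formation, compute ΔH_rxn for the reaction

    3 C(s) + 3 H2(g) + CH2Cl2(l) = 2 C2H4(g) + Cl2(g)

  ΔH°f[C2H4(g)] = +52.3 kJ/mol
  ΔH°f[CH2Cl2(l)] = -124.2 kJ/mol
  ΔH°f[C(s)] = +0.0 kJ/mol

ΔH°rxn = Σ nΔHf°(products) − Σ nΔHf°(reactants).
Products: 2·(+52.3) + 1·(+0.0) = +104.6
Reactants: 3·(+0.0) + 3·(+0.0) + 1·(-124.2) = -124.2
ΔH_rxn = (+104.6) − (-124.2) = 228.8 kJ/mol

ΔH_rxn = 228.8 kJ/mol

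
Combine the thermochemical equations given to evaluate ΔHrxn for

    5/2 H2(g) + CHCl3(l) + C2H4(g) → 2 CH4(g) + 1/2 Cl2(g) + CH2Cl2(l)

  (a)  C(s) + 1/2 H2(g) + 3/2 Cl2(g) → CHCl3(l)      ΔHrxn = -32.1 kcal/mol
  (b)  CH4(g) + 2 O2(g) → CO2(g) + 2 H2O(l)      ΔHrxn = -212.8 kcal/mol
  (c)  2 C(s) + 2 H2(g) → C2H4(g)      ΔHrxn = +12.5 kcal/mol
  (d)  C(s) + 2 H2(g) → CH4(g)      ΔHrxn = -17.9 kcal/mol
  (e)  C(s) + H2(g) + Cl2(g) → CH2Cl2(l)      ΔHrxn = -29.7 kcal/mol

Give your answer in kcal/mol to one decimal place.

(a) reversed: +32.1 kcal/mol
(b): not needed.
(c) reversed: -12.5 kcal/mol
(d) × 2: (2)·(-17.9) = -35.8 kcal/mol
(e) as written: -29.7 kcal/mol
Summing the manipulated equations, ΔHrxn = (-1)·(-32.1) + (-1)·(+12.5) + (2)·(-17.9) + (1)·(-29.7) = -45.9 kcal/mol

ΔHrxn = -45.9 kcal/mol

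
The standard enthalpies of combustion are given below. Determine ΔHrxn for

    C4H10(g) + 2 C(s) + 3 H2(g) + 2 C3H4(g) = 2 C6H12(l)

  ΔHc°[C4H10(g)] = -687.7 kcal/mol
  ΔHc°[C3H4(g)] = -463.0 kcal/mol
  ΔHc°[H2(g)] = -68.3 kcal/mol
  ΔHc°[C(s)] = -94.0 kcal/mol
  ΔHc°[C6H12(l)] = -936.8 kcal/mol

With combustion enthalpies, reactants minus products:
= [1·(-687.7) + 2·(-94.0) + 3·(-68.3) + 2·(-463.0)] − [2·(-936.8)]
= -133.0 kcal/mol

ΔHrxn = -133.0 kcal/mol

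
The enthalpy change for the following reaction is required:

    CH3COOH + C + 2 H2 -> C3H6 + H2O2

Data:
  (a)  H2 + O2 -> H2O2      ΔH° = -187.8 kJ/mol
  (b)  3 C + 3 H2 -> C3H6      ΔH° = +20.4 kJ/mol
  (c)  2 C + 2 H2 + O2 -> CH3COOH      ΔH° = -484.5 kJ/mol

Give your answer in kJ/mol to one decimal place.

(a) as written (H2O2 already on the product side): -187.8 kJ/mol
(b) as written (C3H6 already on the product side): +20.4 kJ/mol
(c) reversed (reverse to put CH3COOH on the reactant side): +484.5 kJ/mol
By Hess's law, ΔH° = (-187.8) + (+20.4) + (+484.5) = 317.1 kJ/mol

ΔH° = 317.1 kJ/mol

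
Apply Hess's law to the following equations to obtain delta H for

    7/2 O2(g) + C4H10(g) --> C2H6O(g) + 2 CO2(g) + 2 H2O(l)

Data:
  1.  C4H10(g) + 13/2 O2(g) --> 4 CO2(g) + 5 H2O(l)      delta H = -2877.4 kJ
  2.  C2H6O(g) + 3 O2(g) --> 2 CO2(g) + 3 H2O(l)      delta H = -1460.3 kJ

delta H = -1417.1 kJ

eq. 1 as written: -2877.4 kJ
eq. 2 reversed: +1460.3 kJ
delta H = (-2877.4) + (+1460.3) = -1417.1 kJ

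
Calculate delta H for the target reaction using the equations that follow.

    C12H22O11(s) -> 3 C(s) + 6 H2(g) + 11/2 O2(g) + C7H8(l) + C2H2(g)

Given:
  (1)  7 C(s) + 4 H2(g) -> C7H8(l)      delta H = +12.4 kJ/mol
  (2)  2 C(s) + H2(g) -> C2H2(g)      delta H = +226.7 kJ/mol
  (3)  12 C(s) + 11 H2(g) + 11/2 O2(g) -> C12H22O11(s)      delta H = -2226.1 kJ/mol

delta H = 2465.2 kJ/mol

(1) as written: +12.4 kJ/mol
(2) as written: +226.7 kJ/mol
(3) reversed: +2226.1 kJ/mol
Combining the equations, delta H = (+12.4) + (+226.7) + (+2226.1) = 2465.2 kJ/mol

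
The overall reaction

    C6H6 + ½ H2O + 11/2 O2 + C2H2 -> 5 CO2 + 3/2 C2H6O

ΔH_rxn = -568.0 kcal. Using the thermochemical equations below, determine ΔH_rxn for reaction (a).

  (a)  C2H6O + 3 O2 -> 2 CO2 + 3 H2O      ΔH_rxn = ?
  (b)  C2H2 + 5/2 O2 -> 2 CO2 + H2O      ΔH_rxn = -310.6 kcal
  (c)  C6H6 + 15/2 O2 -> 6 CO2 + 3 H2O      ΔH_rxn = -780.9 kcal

(a) reversed and × 3/2: contributes −3/2·x
(b) as written: -310.6 kcal
(c) as written: -780.9 kcal
-568.0 = (-310.6) + (-780.9) − 3/2·x
x = (-568.0 − (-1091.5)) / (-3/2) = -349.0 kcal

ΔH_rxn = -349.0 kcal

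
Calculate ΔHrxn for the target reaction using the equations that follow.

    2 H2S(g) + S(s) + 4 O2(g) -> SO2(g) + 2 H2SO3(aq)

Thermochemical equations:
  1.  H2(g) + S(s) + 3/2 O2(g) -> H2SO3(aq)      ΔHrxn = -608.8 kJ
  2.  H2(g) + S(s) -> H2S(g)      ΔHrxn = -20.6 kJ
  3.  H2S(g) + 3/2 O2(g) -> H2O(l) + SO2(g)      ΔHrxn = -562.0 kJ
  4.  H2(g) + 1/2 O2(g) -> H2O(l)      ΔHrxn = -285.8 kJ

ΔHrxn = -1473.2 kJ

eq. 1 × 2: (2)·(-608.8) = -1217.6 kJ
eq. 2 reversed: +20.6 kJ
eq. 3 as written: -562.0 kJ
eq. 4 reversed: +285.8 kJ
By Hess's law, ΔHrxn = (-1217.6) + (+20.6) + (-562.0) + (+285.8) = -1473.2 kJ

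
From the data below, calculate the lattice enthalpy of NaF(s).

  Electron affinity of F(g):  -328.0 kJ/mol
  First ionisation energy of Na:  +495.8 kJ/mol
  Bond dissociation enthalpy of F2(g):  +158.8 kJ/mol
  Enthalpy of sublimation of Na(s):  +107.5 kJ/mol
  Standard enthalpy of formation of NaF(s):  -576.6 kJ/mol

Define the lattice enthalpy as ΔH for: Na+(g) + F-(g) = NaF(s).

U = -931.3 kJ/mol

ΔHf° = 1·ΔHsub + 1·(ΣIE) + 1/2·D(F2) + 1·EA + U
-576.6 = 1·(+107.5) + 1·(+495.8) + 1/2·(+158.8) + 1·(-328.0) + U
U = -576.6 − (+354.7) = -931.3 kJ/mol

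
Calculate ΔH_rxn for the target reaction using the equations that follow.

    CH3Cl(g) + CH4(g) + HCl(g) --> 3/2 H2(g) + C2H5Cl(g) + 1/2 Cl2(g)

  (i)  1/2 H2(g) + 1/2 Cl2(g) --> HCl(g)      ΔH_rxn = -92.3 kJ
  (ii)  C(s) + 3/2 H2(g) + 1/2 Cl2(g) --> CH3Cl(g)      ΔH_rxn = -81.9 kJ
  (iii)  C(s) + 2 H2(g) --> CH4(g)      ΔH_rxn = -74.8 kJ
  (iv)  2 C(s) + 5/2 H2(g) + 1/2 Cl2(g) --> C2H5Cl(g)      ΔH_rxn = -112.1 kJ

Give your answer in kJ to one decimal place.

(i) reversed (reverse to put HCl(g) on the reactant side): +92.3 kJ
(ii) reversed (reverse to put CH3Cl(g) on the reactant side): +81.9 kJ
(iii) reversed (reverse to put CH4(g) on the reactant side): +74.8 kJ
(iv) as written (C2H5Cl(g) already on the product side): -112.1 kJ
Combining the equations, ΔH_rxn = (-1)·(-92.3) + (-1)·(-81.9) + (-1)·(-74.8) + (1)·(-112.1) = 136.9 kJ

ΔH_rxn = 136.9 kJ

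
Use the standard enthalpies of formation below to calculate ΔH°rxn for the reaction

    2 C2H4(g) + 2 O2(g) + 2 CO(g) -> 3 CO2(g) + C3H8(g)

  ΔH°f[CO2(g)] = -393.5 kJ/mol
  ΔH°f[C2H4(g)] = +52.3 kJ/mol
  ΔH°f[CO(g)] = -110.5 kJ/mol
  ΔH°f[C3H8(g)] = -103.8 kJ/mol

Products: 3·(-393.5) + 1·(-103.8) = -1284.3
Reactants: 2·(+52.3) + 2·(+0.0) + 2·(-110.5) = -116.4
ΔH°rxn = (-1284.3) − (-116.4) = -1167.9 kJ/mol

ΔH°rxn = -1167.9 kJ/mol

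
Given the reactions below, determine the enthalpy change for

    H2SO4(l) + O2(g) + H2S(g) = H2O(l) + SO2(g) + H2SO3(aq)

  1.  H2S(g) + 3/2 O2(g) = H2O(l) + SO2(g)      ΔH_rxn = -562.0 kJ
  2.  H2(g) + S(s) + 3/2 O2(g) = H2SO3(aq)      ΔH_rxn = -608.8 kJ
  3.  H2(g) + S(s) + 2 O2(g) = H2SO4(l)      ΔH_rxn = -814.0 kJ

ΔH_rxn = -356.8 kJ

eq. 1 as written (H2S(g) already on the reactant side): -562.0 kJ
eq. 2 as written (H2SO3(aq) already on the product side): -608.8 kJ
eq. 3 reversed (reverse to put H2SO4(l) on the reactant side): +814.0 kJ
Combining the equations, ΔH_rxn = (-562.0) + (-608.8) + (+814.0) = -356.8 kJ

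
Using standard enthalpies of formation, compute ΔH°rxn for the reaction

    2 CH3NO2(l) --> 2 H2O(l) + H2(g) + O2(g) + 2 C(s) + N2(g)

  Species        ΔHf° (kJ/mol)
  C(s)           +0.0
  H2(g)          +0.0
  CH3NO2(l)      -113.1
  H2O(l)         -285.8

Products: 2·(-285.8) + 1·(+0.0) + 1·(+0.0) + 2·(+0.0) + 1·(+0.0) = -571.6
Reactants: 2·(-113.1) = -226.2
ΔH°rxn = (-571.6) − (-226.2) = -345.4 kJ/mol

ΔH°rxn = -345.4 kJ/mol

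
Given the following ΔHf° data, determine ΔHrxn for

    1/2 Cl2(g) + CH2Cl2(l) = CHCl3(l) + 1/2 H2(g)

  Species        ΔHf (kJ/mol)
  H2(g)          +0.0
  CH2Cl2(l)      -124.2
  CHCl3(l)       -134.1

Products: 1·(-134.1) + 1/2·(+0.0) = -134.1
Reactants: 1/2·(+0.0) + 1·(-124.2) = -124.2
ΔHrxn = (-134.1) − (-124.2) = -9.9 kJ/mol

ΔHrxn = -9.9 kJ/mol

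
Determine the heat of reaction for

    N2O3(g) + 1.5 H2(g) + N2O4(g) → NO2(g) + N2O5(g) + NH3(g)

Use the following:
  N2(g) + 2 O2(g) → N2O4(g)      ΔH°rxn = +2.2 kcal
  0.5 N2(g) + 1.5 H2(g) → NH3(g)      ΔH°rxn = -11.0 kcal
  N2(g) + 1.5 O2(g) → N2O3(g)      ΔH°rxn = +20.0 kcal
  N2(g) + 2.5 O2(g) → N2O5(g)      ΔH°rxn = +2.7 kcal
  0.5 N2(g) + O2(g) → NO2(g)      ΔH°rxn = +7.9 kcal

equation 1 reversed: -2.2 kcal
equation 2 as written: -11.0 kcal
equation 3 reversed: -20.0 kcal
equation 4 as written: +2.7 kcal
equation 5 as written: +7.9 kcal
ΔH°rxn = (-1)·(+2.2) + (1)·(-11.0) + (-1)·(+20.0) + (1)·(+2.7) + (1)·(+7.9) = -22.6 kcal

ΔH°rxn = -22.6 kcal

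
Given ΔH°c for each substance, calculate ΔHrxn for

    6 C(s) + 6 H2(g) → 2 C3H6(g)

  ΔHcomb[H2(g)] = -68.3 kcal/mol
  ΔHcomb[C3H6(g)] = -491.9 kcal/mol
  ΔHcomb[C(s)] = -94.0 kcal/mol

Using ΔH = Σ nΔHc°(reactants) − Σ nΔHc°(products):
= [6·(-94.0) + 6·(-68.3)] − [2·(-491.9)]
= 10.0 kcal/mol

ΔHrxn = 10.0 kcal/mol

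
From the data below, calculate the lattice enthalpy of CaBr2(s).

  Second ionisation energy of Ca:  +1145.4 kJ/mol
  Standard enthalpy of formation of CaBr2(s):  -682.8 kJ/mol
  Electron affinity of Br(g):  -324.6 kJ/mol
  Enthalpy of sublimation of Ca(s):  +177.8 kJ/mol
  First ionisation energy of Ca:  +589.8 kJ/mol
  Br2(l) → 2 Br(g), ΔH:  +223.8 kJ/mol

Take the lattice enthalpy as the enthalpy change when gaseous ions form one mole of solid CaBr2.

ΔHf° = 1·ΔHsub + 1·(ΣIE) + 1·D(Br2) + 2·EA + U
-682.8 = 1·(+177.8) + 1·(+1735.2) + 1·(+223.8) + 2·(-324.6) + U
U = -682.8 − (+1487.6) = -2170.4 kJ/mol

U = -2170.4 kJ/mol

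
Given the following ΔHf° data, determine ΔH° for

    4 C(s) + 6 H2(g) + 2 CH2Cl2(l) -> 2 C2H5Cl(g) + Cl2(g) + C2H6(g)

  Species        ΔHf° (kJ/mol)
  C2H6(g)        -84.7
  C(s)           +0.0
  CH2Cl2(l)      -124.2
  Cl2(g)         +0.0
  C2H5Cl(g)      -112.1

ΔH° = -60.5 kJ/mol

Products: 2·(-112.1) + 1·(+0.0) + 1·(-84.7) = -308.9
Reactants: 4·(+0.0) + 6·(+0.0) + 2·(-124.2) = -248.4
ΔH° = (-308.9) − (-248.4) = -60.5 kJ/mol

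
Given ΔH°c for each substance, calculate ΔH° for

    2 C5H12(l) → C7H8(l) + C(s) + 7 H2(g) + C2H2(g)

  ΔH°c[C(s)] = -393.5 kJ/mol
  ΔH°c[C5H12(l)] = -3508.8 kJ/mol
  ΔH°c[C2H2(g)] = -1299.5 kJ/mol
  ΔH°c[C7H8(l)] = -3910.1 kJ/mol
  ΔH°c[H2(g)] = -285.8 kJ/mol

ΔH° = 586.1 kJ/mol

With combustion enthalpies, reactants minus products:
= [2·(-3508.8)] − [1·(-3910.1) + 1·(-393.5) + 7·(-285.8) + 1·(-1299.5)]
= 586.1 kJ/mol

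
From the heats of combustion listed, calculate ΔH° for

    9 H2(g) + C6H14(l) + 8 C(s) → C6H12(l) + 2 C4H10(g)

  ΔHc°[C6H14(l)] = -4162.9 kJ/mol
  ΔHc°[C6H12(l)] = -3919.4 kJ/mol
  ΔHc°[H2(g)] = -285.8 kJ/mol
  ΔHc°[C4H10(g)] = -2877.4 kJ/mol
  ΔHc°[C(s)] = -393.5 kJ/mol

ΔH° = -208.9 kJ/mol

Using ΔH = Σ nΔHc°(reactants) − Σ nΔHc°(products):
= [9·(-285.8) + 1·(-4162.9) + 8·(-393.5)] − [1·(-3919.4) + 2·(-2877.4)]
= -208.9 kJ/mol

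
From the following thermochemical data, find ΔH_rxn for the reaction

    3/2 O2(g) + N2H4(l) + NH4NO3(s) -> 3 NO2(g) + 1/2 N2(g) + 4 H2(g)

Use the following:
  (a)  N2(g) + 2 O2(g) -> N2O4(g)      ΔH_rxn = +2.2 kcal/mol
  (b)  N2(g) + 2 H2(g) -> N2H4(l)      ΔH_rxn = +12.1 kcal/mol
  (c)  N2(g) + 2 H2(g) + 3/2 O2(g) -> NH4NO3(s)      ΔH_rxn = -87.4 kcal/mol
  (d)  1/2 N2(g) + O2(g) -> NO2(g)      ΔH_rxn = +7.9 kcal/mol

(a): not needed (N2O4(g) appears nowhere else).
(b) reversed (N2H4(l) must end up as a reactant): -12.1 kcal/mol
(c) reversed (NH4NO3(s) must end up as a reactant): +87.4 kcal/mol
(d) × 3 (×3 to match 3 NO2(g) in the target): (3)·(+7.9) = +23.7 kcal/mol
ΔH_rxn = (-12.1) + (+87.4) + (+23.7) = 99.0 kcal/mol

ΔH_rxn = 99.0 kcal/mol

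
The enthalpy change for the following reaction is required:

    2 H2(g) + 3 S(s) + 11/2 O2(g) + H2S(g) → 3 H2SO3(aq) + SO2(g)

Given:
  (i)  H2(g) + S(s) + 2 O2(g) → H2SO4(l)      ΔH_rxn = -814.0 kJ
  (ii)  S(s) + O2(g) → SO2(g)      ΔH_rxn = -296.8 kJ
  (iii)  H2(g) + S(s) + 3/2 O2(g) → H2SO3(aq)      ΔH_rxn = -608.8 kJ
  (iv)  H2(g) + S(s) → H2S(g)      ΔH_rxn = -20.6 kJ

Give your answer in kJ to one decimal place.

(i): not needed.
(ii) as written: -296.8 kJ
(iii) × 3: (3)·(-608.8) = -1826.4 kJ
(iv) reversed: +20.6 kJ
ΔH_rxn = (1)·(-296.8) + (3)·(-608.8) + (-1)·(-20.6) = -2102.6 kJ

ΔH_rxn = -2102.6 kJ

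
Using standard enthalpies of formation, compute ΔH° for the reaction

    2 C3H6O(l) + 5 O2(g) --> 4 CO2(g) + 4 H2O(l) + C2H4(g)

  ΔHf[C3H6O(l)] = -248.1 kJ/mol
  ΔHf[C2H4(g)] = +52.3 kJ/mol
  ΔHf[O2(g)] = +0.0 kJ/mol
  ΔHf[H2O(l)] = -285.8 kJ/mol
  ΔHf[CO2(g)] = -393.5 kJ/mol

Products: 4·(-393.5) + 4·(-285.8) + 1·(+52.3) = -2664.9
Reactants: 2·(-248.1) + 5·(+0.0) = -496.2
ΔH° = (-2664.9) − (-496.2) = -2168.7 kJ/mol

ΔH° = -2168.7 kJ/mol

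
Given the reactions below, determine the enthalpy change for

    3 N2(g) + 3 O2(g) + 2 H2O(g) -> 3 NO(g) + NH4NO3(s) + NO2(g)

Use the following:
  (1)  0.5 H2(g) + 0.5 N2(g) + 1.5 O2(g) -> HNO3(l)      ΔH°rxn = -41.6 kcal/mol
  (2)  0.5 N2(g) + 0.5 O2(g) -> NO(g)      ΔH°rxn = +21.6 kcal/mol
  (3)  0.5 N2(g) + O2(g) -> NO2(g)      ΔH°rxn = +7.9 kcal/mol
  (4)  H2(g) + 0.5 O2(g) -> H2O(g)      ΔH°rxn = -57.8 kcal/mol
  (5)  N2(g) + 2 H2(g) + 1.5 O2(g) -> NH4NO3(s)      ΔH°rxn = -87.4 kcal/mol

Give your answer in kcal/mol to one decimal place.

ΔH°rxn = 100.9 kcal/mol

(1): not needed.
(2) × 3: (3)·(+21.6) = +64.8 kcal/mol
(3) as written: +7.9 kcal/mol
(4) reversed and × 2: (-2)·(-57.8) = +115.6 kcal/mol
(5) as written: -87.4 kcal/mol
ΔH°rxn = (+64.8) + (+7.9) + (+115.6) + (-87.4) = 100.9 kcal/mol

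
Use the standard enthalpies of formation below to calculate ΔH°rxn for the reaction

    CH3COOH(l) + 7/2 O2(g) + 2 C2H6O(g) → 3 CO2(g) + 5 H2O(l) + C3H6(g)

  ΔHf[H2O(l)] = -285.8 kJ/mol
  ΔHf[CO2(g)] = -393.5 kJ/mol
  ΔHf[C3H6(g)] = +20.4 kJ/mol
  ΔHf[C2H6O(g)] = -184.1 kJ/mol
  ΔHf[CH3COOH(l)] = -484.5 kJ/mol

Products: 3·(-393.5) + 5·(-285.8) + 1·(+20.4) = -2589.1
Reactants: 1·(-484.5) + 7/2·(+0.0) + 2·(-184.1) = -852.7
ΔH°rxn = (-2589.1) − (-852.7) = -1736.4 kJ/mol

ΔH°rxn = -1736.4 kJ/mol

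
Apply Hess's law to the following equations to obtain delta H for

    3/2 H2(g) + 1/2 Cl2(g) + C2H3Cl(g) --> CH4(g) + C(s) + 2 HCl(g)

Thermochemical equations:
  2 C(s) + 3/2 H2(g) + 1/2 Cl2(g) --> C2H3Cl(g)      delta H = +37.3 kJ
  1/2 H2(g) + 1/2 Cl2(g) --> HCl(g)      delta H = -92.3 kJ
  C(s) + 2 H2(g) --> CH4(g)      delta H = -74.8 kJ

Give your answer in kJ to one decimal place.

delta H = -296.7 kJ

equation 1 reversed: -37.3 kJ
equation 2 × 2: (2)·(-92.3) = -184.6 kJ
equation 3 as written: -74.8 kJ
Combining the equations, delta H = (-37.3) + (-184.6) + (-74.8) = -296.7 kJ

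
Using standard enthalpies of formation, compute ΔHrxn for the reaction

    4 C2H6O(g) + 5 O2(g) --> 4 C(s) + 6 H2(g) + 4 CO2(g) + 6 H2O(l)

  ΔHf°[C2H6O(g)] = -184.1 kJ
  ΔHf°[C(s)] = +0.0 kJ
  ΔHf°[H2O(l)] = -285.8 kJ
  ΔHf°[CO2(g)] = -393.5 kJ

Products: 4·(+0.0) + 6·(+0.0) + 4·(-393.5) + 6·(-285.8) = -3288.8
Reactants: 4·(-184.1) + 5·(+0.0) = -736.4
ΔHrxn = (-3288.8) − (-736.4) = -2552.4 kJ

ΔHrxn = -2552.4 kJ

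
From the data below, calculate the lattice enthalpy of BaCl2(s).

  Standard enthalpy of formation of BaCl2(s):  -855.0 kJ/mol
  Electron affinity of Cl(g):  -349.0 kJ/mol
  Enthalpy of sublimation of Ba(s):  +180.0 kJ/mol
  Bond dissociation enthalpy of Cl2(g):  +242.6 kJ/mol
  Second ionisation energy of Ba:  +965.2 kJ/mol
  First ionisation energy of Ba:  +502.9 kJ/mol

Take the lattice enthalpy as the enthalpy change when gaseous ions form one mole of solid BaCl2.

ΔHf° = 1·ΔHsub + 1·(ΣIE) + 1·D(Cl2) + 2·EA + U
-855.0 = 1·(+180.0) + 1·(+1468.1) + 1·(+242.6) + 2·(-349.0) + U
U = -855.0 − (+1192.7) = -2047.7 kJ/mol

U = -2047.7 kJ/mol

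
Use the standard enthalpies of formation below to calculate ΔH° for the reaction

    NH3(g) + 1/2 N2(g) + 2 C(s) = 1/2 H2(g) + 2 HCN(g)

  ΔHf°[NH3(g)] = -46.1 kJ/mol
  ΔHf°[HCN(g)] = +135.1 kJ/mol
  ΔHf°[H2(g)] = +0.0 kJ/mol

Products: 1/2·(+0.0) + 2·(+135.1) = +270.2
Reactants: 1·(-46.1) + 1/2·(+0.0) + 2·(+0.0) = -46.1
ΔH° = (+270.2) − (-46.1) = 316.3 kJ/mol

ΔH° = 316.3 kJ/mol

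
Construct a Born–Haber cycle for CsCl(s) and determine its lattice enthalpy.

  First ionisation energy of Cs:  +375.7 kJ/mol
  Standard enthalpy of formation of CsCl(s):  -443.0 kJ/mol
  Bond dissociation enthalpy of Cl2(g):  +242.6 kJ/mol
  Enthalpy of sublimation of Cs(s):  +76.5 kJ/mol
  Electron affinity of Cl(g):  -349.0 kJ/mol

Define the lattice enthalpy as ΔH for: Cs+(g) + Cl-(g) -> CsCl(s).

ΔHf° = 1·ΔHsub + 1·(ΣIE) + 1/2·D(Cl2) + 1·EA + U
-443.0 = 1·(+76.5) + 1·(+375.7) + 1/2·(+242.6) + 1·(-349.0) + U
U = -443.0 − (+224.5) = -667.5 kJ/mol

U = -667.5 kJ/mol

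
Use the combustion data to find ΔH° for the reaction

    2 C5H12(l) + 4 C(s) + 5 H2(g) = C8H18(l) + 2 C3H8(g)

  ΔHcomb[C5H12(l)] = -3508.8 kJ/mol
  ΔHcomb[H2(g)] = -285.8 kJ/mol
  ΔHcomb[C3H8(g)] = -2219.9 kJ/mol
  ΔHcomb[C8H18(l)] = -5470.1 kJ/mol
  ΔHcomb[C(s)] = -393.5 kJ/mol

ΔH° = -110.7 kJ/mol

Using ΔH = Σ nΔHc°(reactants) − Σ nΔHc°(products):
= [2·(-3508.8) + 4·(-393.5) + 5·(-285.8)] − [1·(-5470.1) + 2·(-2219.9)]
= -110.7 kJ/mol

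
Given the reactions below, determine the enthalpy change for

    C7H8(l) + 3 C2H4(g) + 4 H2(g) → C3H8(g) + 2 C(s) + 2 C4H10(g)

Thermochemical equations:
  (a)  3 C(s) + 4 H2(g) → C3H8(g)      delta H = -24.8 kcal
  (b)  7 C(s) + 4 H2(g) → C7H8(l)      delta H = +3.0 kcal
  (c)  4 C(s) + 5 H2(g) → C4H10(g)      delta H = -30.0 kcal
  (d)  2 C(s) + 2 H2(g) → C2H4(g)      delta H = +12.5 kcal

delta H = -125.3 kcal

(a) as written: -24.8 kcal
(b) reversed: -3.0 kcal
(c) × 2: (2)·(-30.0) = -60.0 kcal
(d) reversed and × 3: (-3)·(+12.5) = -37.5 kcal
delta H = (1)·(-24.8) + (-1)·(+3.0) + (2)·(-30.0) + (-3)·(+12.5) = -125.3 kcal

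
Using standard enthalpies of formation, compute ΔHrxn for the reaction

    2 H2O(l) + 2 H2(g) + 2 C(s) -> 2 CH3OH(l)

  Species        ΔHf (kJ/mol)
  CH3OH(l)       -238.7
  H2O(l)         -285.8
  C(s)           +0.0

Products: 2·(-238.7) = -477.4
Reactants: 2·(-285.8) + 2·(+0.0) + 2·(+0.0) = -571.6
ΔHrxn = (-477.4) − (-571.6) = 94.2 kJ/mol

ΔHrxn = 94.2 kJ/mol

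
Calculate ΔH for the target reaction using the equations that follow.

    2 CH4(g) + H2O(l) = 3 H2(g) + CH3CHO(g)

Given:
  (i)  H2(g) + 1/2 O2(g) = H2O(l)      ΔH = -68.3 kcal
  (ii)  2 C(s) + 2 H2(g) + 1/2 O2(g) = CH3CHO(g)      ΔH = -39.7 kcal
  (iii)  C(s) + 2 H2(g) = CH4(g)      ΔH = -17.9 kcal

(i) reversed (H2O(l) must end up as a reactant): +68.3 kcal
(ii) as written (CH3CHO(g) already on the product side): -39.7 kcal
(iii) reversed and × 2 (reverse to put CH4(g) on the reactant side; scale by 2 for the 2 CH4(g)): (-2)·(-17.9) = +35.8 kcal
Summing the manipulated equations, ΔH = (-1)·(-68.3) + (1)·(-39.7) + (-2)·(-17.9) = 64.4 kcal

ΔH = 64.4 kcal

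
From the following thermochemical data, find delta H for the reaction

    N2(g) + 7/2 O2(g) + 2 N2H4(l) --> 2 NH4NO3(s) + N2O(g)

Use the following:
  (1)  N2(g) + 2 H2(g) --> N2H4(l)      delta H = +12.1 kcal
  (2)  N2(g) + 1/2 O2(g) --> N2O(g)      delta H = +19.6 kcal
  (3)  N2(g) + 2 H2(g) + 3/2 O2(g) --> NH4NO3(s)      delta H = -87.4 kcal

delta H = -179.4 kcal

(1) reversed and × 2: (-2)·(+12.1) = -24.2 kcal
(2) as written: +19.6 kcal
(3) × 2: (2)·(-87.4) = -174.8 kcal
Summing the manipulated equations, delta H = (-24.2) + (+19.6) + (-174.8) = -179.4 kcal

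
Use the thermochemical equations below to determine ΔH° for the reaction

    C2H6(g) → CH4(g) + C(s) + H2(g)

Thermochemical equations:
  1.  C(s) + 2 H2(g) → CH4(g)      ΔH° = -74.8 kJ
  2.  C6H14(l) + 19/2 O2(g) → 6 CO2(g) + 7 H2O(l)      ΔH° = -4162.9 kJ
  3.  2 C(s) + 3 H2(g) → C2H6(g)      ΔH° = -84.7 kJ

eq. 1 as written (CH4(g) already on the product side): -74.8 kJ
eq. 2: not needed (CO2(g) appears nowhere else).
eq. 3 reversed (C2H6(g) must end up as a reactant): +84.7 kJ
ΔH° = (1)·(-74.8) + (-1)·(-84.7) = 9.9 kJ

ΔH° = 9.9 kJ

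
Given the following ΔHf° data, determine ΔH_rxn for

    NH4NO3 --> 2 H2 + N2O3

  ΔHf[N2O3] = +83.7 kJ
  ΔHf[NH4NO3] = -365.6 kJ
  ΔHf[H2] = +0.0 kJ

Products: 2·(+0.0) + 1·(+83.7) = +83.7
Reactants: 1·(-365.6) = -365.6
ΔH_rxn = (+83.7) − (-365.6) = 449.3 kJ

ΔH_rxn = 449.3 kJ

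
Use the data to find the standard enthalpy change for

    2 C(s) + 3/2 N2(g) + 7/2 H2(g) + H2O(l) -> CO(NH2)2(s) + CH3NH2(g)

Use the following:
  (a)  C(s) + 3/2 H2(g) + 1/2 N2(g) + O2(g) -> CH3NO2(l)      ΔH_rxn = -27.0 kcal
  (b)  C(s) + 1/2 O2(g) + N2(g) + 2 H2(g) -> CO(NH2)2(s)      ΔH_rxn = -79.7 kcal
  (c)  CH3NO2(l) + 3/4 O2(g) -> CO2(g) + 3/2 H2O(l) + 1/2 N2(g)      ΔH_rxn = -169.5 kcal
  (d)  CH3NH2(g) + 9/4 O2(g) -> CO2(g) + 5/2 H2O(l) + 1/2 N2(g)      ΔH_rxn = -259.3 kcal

ΔH_rxn = -16.9 kcal

(a) as written: -27.0 kcal
(b) as written (CO(NH2)2(s) already on the product side): -79.7 kcal
(c) as written: -169.5 kcal
(d) reversed (reverse to put CH3NH2(g) on the product side): +259.3 kcal
Since enthalpy is a state function, ΔH_rxn = (-27.0) + (-79.7) + (-169.5) + (+259.3) = -16.9 kcal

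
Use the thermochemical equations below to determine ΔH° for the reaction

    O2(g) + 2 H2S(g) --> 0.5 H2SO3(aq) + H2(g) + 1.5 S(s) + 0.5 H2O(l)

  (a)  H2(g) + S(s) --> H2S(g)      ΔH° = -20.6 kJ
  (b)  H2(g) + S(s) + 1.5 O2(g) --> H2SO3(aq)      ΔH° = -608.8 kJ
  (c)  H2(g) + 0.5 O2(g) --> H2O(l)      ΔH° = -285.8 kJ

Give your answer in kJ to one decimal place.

(a) reversed and × 2 (H2S(g) must end up as a reactant; scale by 2 for the 2 H2S(g)): (-2)·(-20.6) = +41.2 kJ
(b) × 1/2 (scale by 1/2 for the 1/2 H2SO3(aq)): (1/2)·(-608.8) = -304.4 kJ
(c) × 1/2 (scale by 1/2 for the 1/2 H2O(l)): (1/2)·(-285.8) = -142.9 kJ
Combining the equations, ΔH° = (+41.2) + (-304.4) + (-142.9) = -406.1 kJ

ΔH° = -406.1 kJ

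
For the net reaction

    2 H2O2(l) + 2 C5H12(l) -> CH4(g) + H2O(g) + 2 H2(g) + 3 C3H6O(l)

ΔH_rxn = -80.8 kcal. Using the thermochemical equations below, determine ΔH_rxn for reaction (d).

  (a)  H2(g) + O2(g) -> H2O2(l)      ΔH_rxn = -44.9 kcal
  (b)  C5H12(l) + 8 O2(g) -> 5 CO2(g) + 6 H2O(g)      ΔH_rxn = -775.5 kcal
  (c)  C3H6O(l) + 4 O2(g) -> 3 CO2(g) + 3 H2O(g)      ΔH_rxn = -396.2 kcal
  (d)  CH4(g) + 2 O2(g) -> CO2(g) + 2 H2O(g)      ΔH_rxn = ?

ΔH_rxn = -191.8 kcal

(a) reversed and × 2: (-2)·(-44.9) = +89.8 kcal
(b) × 2: (2)·(-775.5) = -1551.0 kcal
(c) reversed and × 3: (-3)·(-396.2) = +1188.6 kcal
(d) reversed: contributes −x
-80.8 = (+89.8) + (-1551.0) + (+1188.6) − x
x = (-80.8 − (-272.6)) / (-1) = -191.8 kcal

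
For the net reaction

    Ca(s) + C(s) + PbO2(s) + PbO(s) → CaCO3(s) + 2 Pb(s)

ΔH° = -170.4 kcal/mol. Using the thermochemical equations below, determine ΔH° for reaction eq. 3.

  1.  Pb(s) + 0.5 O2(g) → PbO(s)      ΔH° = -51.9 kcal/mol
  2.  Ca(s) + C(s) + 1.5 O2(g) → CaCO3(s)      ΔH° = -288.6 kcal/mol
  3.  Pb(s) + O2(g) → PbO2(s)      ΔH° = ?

eq. 1 reversed (PbO(s) must end up as a reactant): +51.9 kcal/mol
eq. 2 as written (CaCO3(s) already on the product side): -288.6 kcal/mol
eq. 3 reversed (PbO2(s) must end up as a reactant): contributes −x
-170.4 = (+51.9) + (-288.6) − x
x = (-170.4 − (-236.7)) / (-1) = -66.3 kcal/mol

ΔH° = -66.3 kcal/mol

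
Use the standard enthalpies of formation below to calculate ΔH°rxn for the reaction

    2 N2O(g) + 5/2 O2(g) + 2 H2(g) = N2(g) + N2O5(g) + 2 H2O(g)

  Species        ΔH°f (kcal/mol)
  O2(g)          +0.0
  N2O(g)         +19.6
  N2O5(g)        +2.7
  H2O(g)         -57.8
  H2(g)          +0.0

ΔH°rxn = -152.1 kcal/mol

Products: 1·(+0.0) + 1·(+2.7) + 2·(-57.8) = -112.9
Reactants: 2·(+19.6) + 5/2·(+0.0) + 2·(+0.0) = +39.2
ΔH°rxn = (-112.9) − (+39.2) = -152.1 kcal/mol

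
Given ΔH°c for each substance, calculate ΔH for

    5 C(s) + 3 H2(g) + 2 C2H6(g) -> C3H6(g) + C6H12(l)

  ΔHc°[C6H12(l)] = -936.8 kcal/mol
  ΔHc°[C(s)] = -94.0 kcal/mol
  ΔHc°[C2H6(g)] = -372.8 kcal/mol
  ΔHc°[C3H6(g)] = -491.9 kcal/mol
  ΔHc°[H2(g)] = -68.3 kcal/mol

ΔH = 8.2 kcal/mol

With combustion enthalpies, reactants minus products:
= [5·(-94.0) + 3·(-68.3) + 2·(-372.8)] − [1·(-491.9) + 1·(-936.8)]
= 8.2 kcal/mol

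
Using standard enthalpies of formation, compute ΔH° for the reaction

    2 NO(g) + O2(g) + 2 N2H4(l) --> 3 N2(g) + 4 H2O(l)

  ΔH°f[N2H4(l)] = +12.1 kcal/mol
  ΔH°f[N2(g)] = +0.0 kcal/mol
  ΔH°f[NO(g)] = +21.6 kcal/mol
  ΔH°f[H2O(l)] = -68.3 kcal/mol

ΔH°rxn = Σ nΔHf°(products) − Σ nΔHf°(reactants).
Products: 3·(+0.0) + 4·(-68.3) = -273.2
Reactants: 2·(+21.6) + 1·(+0.0) + 2·(+12.1) = +67.4
ΔH° = (-273.2) − (+67.4) = -340.6 kcal/mol

ΔH° = -340.6 kcal/mol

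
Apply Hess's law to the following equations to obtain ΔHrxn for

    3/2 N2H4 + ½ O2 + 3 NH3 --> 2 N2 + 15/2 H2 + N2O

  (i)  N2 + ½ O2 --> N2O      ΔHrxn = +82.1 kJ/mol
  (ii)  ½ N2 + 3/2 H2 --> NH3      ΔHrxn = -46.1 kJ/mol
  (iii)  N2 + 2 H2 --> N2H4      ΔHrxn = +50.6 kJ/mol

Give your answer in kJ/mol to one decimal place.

ΔHrxn = 144.5 kJ/mol

(i) as written: +82.1 kJ/mol
(ii) reversed and × 3: (-3)·(-46.1) = +138.3 kJ/mol
(iii) reversed and × 3/2: (-3/2)·(+50.6) = -75.9 kJ/mol
Combining the equations, ΔHrxn = (1)·(+82.1) + (-3)·(-46.1) + (-3/2)·(+50.6) = 144.5 kJ/mol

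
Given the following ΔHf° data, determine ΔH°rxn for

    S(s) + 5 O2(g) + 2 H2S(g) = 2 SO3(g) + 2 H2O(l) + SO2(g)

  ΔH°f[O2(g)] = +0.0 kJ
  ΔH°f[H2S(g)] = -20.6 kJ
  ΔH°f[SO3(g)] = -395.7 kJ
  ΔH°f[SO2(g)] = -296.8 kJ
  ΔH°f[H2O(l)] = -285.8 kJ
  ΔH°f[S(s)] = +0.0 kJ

ΔH°rxn = -1618.6 kJ

Products: 2·(-395.7) + 2·(-285.8) + 1·(-296.8) = -1659.8
Reactants: 1·(+0.0) + 5·(+0.0) + 2·(-20.6) = -41.2
ΔH°rxn = (-1659.8) − (-41.2) = -1618.6 kJ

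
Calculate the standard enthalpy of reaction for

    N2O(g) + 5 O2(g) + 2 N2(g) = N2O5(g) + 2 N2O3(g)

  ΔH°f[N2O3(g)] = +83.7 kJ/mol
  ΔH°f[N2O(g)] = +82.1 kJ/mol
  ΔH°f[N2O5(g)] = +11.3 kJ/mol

Products: 1·(+11.3) + 2·(+83.7) = +178.7
Reactants: 1·(+82.1) + 5·(+0.0) + 2·(+0.0) = +82.1
ΔH°rxn = (+178.7) − (+82.1) = 96.6 kJ/mol

ΔH°rxn = 96.6 kJ/mol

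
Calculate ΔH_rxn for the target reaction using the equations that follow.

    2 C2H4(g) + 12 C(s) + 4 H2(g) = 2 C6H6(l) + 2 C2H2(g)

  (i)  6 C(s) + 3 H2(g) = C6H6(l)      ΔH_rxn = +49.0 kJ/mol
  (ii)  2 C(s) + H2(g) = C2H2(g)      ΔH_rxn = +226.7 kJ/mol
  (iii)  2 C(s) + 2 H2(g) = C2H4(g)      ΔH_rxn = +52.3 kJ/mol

ΔH_rxn = 446.8 kJ/mol

(i) × 2: (2)·(+49.0) = +98.0 kJ/mol
(ii) × 2: (2)·(+226.7) = +453.4 kJ/mol
(iii) reversed and × 2: (-2)·(+52.3) = -104.6 kJ/mol
ΔH_rxn = (+98.0) + (+453.4) + (-104.6) = 446.8 kJ/mol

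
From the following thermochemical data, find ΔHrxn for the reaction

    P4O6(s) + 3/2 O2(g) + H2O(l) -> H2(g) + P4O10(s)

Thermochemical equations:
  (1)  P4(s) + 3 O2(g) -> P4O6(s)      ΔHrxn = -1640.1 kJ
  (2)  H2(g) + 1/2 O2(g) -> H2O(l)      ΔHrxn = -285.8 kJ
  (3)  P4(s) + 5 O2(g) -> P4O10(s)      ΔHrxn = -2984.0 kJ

(1) reversed (P4O6(s) must end up as a reactant): +1640.1 kJ
(2) reversed (reverse to put H2O(l) on the reactant side): +285.8 kJ
(3) as written (P4O10(s) already on the product side): -2984.0 kJ
Combining the equations, ΔHrxn = (-1)·(-1640.1) + (-1)·(-285.8) + (1)·(-2984.0) = -1058.1 kJ

ΔHrxn = -1058.1 kJ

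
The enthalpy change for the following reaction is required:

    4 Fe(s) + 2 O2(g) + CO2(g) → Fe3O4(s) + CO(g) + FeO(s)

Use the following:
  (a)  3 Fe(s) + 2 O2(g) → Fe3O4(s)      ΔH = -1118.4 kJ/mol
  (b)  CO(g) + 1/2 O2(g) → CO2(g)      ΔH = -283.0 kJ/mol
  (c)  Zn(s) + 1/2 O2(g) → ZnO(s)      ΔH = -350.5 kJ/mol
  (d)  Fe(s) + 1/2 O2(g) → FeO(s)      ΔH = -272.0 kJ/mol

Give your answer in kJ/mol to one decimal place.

ΔH = -1107.4 kJ/mol

(a) as written: -1118.4 kJ/mol
(b) reversed: +283.0 kJ/mol
(c): not needed.
(d) as written: -272.0 kJ/mol
Combining the equations, ΔH = (1)·(-1118.4) + (-1)·(-283.0) + (1)·(-272.0) = -1107.4 kJ/mol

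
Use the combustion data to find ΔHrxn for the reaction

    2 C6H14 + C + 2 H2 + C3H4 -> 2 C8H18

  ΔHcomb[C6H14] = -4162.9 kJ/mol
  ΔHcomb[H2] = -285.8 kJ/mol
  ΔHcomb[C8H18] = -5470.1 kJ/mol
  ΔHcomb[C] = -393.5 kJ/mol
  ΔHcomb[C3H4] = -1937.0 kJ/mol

Using ΔH = Σ nΔHc°(reactants) − Σ nΔHc°(products):
= [2·(-4162.9) + 1·(-393.5) + 2·(-285.8) + 1·(-1937.0)] − [2·(-5470.1)]
= -287.7 kJ/mol

ΔHrxn = -287.7 kJ/mol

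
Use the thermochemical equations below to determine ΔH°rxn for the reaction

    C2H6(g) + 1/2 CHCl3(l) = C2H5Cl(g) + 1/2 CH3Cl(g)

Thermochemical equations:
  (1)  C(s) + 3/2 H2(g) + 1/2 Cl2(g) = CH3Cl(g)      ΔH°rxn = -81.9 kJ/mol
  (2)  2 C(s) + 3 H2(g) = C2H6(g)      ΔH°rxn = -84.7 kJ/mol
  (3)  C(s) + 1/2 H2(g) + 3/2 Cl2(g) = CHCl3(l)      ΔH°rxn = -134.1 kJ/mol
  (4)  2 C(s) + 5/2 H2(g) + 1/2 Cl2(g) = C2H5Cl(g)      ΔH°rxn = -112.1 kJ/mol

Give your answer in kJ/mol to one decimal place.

(1) × 1/2: (1/2)·(-81.9) = -40.95 kJ/mol
(2) reversed: +84.7 kJ/mol
(3) reversed and × 1/2: (-1/2)·(-134.1) = +67.05 kJ/mol
(4) as written: -112.1 kJ/mol
ΔH°rxn = (-40.95) + (+84.7) + (+67.05) + (-112.1) = -1.3 kJ/mol

ΔH°rxn = -1.3 kJ/mol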